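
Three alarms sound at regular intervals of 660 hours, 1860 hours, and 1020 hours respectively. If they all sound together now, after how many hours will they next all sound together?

347820 hours

The first simultaneous occurrence is after LCM of the individual periods.
660 = 2^2 × 3 × 5 × 11
1860 = 2^2 × 3 × 5 × 31
1020 = 2^2 × 3 × 5 × 17
LCM(660, 1860, 1020) = 2^2 × 3 × 5 × 11 × 17 × 31 = 347820.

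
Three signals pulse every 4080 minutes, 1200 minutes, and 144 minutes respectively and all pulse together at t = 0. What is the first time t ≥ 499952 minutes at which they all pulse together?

550800 minutes

Joint pulses occur at multiples of LCM(4080, 1200, 144).
4080 = 2^4 × 3 × 5 × 17
1200 = 2^4 × 3 × 5^2
144 = 2^4 × 3^2
LCM(4080, 1200, 144) = 2^4 × 3^2 × 5^2 × 17 = 61200.
Smallest multiple of 61200 that is ≥ 499952: ⌈499952/61200⌉ × 61200 = 9 × 61200 = 550800.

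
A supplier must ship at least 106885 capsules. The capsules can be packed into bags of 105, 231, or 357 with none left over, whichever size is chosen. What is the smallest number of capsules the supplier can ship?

117810

The number of capsules must be a common multiple of 105, 231, and 357, so a multiple of their LCM.
105 = 3 × 5 × 7
231 = 3 × 7 × 11
357 = 3 × 7 × 17
LCM(105, 231, 357) = 3 × 5 × 7 × 11 × 17 = 19635.
Smallest multiple of 19635 that is ≥ 106885: ⌈106885/19635⌉ × 19635 = 6 × 19635 = 117810.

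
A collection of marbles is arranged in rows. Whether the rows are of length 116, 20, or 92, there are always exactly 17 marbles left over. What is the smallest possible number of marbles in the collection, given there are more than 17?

N − 17 must be a common multiple of 116, 20, and 92.
116 = 2^2 × 29
20 = 2^2 × 5
92 = 2^2 × 23
LCM(116, 20, 92) = 2^2 × 5 × 23 × 29 = 13340.
Smallest N > 17 is LCM + 17 = 13340 + 17 = 13357.

13357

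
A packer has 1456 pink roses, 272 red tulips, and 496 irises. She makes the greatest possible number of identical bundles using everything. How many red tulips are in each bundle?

17

Number of bundles = gcd(1456, 272, 496).
1456 = 2^4 × 7 × 13
272 = 2^4 × 17
496 = 2^4 × 31
gcd(1456, 272, 496) = 2^4 = 16.
red tulips per bundle = 272 / 16 = 17.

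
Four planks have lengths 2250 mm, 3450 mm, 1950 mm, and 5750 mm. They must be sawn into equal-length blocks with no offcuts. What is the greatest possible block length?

50 mm

This is the greatest common divisor of 2250, 3450, 1950, and 5750.
2250 = 2 × 3^2 × 5^3
3450 = 2 × 3 × 5^2 × 23
1950 = 2 × 3 × 5^2 × 13
5750 = 2 × 5^3 × 23
gcd(2250, 3450, 1950, 5750) = 2 × 5^2 = 50.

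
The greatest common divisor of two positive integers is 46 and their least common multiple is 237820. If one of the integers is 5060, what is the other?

For two integers, gcd × lcm = product, so the other is (46 × 237820) / 5060 = 10939720 / 5060 = 2162.

2162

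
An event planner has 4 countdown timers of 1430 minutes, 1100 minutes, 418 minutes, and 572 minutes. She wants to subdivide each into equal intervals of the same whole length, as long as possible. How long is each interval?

The interval must divide each timer length; the longest such is the gcd.
1430 = 2 × 5 × 11 × 13
1100 = 2^2 × 5^2 × 11
418 = 2 × 11 × 19
572 = 2^2 × 11 × 13
gcd(1430, 1100, 418, 572) = 2 × 11 = 22.

22 minutes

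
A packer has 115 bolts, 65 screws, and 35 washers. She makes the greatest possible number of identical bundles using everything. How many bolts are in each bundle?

Number of bundles = gcd(115, 65, 35).
115 = 5 × 23
65 = 5 × 13
35 = 5 × 7
gcd(115, 65, 35) = 5.
bolts per bundle = 115 / 5 = 23.

23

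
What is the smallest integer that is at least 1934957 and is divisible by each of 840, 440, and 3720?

The integer must be a common multiple of 840, 440, and 3720, so a multiple of their LCM.
840 = 2^3 × 3 × 5 × 7
440 = 2^3 × 5 × 11
3720 = 2^3 × 3 × 5 × 31
LCM(840, 440, 3720) = 2^3 × 3 × 5 × 7 × 11 × 31 = 286440.
Smallest multiple of 286440 that is ≥ 1934957: ⌈1934957/286440⌉ × 286440 = 7 × 286440 = 2005080.

2005080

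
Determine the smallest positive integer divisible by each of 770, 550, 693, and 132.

69300

770 = 2 × 5 × 7 × 11
550 = 2 × 5^2 × 11
693 = 3^2 × 7 × 11
132 = 2^2 × 3 × 11
LCM(770, 550, 693, 132) = 2^2 × 3^2 × 5^2 × 7 × 11 = 69300.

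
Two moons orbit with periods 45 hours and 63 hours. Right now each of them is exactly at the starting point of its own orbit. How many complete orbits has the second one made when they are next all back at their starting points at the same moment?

5 orbits

They are all back at their starting positions together after one LCM of the periods.
45 = 3^2 × 5
63 = 3^2 × 7
LCM(45, 63) = 3^2 × 5 × 7 = 315.
Orbits for period 63: 315 / 63 = 5.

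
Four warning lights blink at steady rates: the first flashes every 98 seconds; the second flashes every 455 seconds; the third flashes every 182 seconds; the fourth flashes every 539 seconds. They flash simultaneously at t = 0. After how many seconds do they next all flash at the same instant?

70070 seconds

They coincide at every common multiple of the periods; the first is the LCM.
98 = 2 × 7^2
455 = 5 × 7 × 13
182 = 2 × 7 × 13
539 = 7^2 × 11
LCM(98, 455, 182, 539) = 2 × 5 × 7^2 × 11 × 13 = 70070.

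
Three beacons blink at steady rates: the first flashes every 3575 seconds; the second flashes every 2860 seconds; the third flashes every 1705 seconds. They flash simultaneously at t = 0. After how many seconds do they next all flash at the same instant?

443300 seconds

We need the least common multiple of the intervals.
3575 = 5^2 × 11 × 13
2860 = 2^2 × 5 × 11 × 13
1705 = 5 × 11 × 31
LCM(3575, 2860, 1705) = 2^2 × 5^2 × 11 × 13 × 31 = 443300.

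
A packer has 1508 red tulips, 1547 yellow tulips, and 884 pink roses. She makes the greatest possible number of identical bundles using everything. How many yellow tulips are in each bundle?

Number of bundles = gcd(1508, 1547, 884).
1508 = 2^2 × 13 × 29
1547 = 7 × 13 × 17
884 = 2^2 × 13 × 17
gcd(1508, 1547, 884) = 13.
yellow tulips per bundle = 1547 / 13 = 119.

119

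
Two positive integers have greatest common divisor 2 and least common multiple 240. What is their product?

For any two positive integers, gcd × lcm = product = 2 × 240 = 480.

480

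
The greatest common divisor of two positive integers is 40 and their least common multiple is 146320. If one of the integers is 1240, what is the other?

For two integers, gcd × lcm = product, so the other is (40 × 146320) / 1240 = 5852800 / 1240 = 4720.

4720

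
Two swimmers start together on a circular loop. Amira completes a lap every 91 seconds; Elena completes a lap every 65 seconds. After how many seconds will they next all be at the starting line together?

455 seconds

We need the least common multiple of the intervals.
91 = 7 × 13
65 = 5 × 13
LCM(91, 65) = 5 × 7 × 13 = 455.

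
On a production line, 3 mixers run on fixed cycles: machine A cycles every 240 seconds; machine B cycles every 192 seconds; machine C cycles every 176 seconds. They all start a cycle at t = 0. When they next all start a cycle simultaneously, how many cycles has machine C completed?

60 cycles

They are all back at their starting positions together after one LCM of the periods.
240 = 2^4 × 3 × 5
192 = 2^6 × 3
176 = 2^4 × 11
LCM(240, 192, 176) = 2^6 × 3 × 5 × 11 = 10560.
Cycles for period 176: 10560 / 176 = 60.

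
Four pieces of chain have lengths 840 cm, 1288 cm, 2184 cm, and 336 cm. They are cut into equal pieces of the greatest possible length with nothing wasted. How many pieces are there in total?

Piece length = gcd(840, 1288, 2184, 336).
840 = 2^3 × 3 × 5 × 7
1288 = 2^3 × 7 × 23
2184 = 2^3 × 3 × 7 × 13
336 = 2^4 × 3 × 7
gcd(840, 1288, 2184, 336) = 2^3 × 7 = 56.
Total pieces = 840/56 + 1288/56 + 2184/56 + 336/56 = 15 + 23 + 39 + 6 = 83.

83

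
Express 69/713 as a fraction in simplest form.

69 = 3 × 23
713 = 23 × 31
gcd(69, 713) = 23.
Divide numerator and denominator by 23: 69/713 = 3/31.

3/31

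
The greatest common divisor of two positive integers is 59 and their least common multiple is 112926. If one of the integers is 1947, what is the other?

3422

For two integers, gcd × lcm = product, so the other is (59 × 112926) / 1947 = 6662634 / 1947 = 3422.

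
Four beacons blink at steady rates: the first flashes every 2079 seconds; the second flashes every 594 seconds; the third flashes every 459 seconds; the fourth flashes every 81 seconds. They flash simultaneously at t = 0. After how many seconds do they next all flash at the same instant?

212058 seconds

The first simultaneous occurrence is after LCM of the individual periods.
2079 = 3^3 × 7 × 11
594 = 2 × 3^3 × 11
459 = 3^3 × 17
81 = 3^4
LCM(2079, 594, 459, 81) = 2 × 3^4 × 7 × 11 × 17 = 212058.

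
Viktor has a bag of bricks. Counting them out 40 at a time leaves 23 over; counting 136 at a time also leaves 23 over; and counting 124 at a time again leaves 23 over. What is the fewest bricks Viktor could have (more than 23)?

21103

N − 23 must be a common multiple of 40, 136, and 124.
40 = 2^3 × 5
136 = 2^3 × 17
124 = 2^2 × 31
LCM(40, 136, 124) = 2^3 × 5 × 17 × 31 = 21080.
Smallest N > 23 is LCM + 23 = 21080 + 23 = 21103.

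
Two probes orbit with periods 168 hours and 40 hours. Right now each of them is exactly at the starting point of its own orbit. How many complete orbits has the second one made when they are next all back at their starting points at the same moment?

They are all back at their starting positions together after one LCM of the periods.
168 = 2^3 × 3 × 7
40 = 2^3 × 5
LCM(168, 40) = 2^3 × 3 × 5 × 7 = 840.
Orbits for period 40: 840 / 40 = 21.

21 orbits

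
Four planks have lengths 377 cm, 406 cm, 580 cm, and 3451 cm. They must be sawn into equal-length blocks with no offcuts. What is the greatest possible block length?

29 cm

The block length must divide every plank, so the greatest is gcd(377, 406, 580, 3451).
377 = 13 × 29
406 = 2 × 7 × 29
580 = 2^2 × 5 × 29
3451 = 7 × 17 × 29
gcd(377, 406, 580, 3451) = 29.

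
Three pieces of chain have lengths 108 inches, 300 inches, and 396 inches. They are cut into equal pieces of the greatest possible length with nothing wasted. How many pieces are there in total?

Piece length = gcd(108, 300, 396).
108 = 2^2 × 3^3
300 = 2^2 × 3 × 5^2
396 = 2^2 × 3^2 × 11
gcd(108, 300, 396) = 2^2 × 3 = 12.
Total pieces = 108/12 + 300/12 + 396/12 = 9 + 25 + 33 = 67.

67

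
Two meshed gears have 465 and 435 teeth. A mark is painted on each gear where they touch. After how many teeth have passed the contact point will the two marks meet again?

13485 teeth

We need the least common multiple of the intervals.
465 = 3 × 5 × 31
435 = 3 × 5 × 29
LCM(465, 435) = 3 × 5 × 29 × 31 = 13485.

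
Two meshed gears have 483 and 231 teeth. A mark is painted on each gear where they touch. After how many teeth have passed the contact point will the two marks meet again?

They coincide at every common multiple of the periods; the first is the LCM.
483 = 3 × 7 × 23
231 = 3 × 7 × 11
LCM(483, 231) = 3 × 7 × 11 × 23 = 5313.

5313 teeth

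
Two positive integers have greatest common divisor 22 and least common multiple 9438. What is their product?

For any two positive integers, gcd × lcm = product = 22 × 9438 = 207636.

207636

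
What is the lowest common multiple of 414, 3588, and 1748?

414 = 2 × 3^2 × 23
3588 = 2^2 × 3 × 13 × 23
1748 = 2^2 × 19 × 23
LCM(414, 3588, 1748) = 2^2 × 3^2 × 13 × 19 × 23 = 204516.

204516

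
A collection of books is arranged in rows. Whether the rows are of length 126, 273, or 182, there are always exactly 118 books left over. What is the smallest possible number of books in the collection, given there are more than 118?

1756

N − 118 must be a common multiple of 126, 273, and 182.
126 = 2 × 3^2 × 7
273 = 3 × 7 × 13
182 = 2 × 7 × 13
LCM(126, 273, 182) = 2 × 3^2 × 7 × 13 = 1638.
Smallest N > 118 is LCM + 118 = 1638 + 118 = 1756.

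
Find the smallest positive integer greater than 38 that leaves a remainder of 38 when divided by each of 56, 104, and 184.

16782

N − 38 must be a common multiple of 56, 104, and 184.
56 = 2^3 × 7
104 = 2^3 × 13
184 = 2^3 × 23
LCM(56, 104, 184) = 2^3 × 7 × 13 × 23 = 16744.
Smallest N > 38 is LCM + 38 = 16744 + 38 = 16782.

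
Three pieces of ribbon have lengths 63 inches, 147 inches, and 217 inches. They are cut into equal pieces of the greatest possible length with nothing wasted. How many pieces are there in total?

61

Piece length = gcd(63, 147, 217).
63 = 3^2 × 7
147 = 3 × 7^2
217 = 7 × 31
gcd(63, 147, 217) = 7.
Total pieces = 63/7 + 147/7 + 217/7 = 9 + 21 + 31 = 61.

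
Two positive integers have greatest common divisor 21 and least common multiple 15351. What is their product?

322371

For any two positive integers, gcd × lcm = product = 21 × 15351 = 322371.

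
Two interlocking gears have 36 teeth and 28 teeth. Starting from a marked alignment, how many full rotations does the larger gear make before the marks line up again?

7 rotations

They are all back at their starting positions together after one LCM of the periods.
36 = 2^2 × 3^2
28 = 2^2 × 7
LCM(36, 28) = 2^2 × 3^2 × 7 = 252.
Rotations for period 36: 252 / 36 = 7.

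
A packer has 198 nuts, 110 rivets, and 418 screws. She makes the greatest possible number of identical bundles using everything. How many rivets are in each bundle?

5

Number of bundles = gcd(198, 110, 418).
198 = 2 × 3^2 × 11
110 = 2 × 5 × 11
418 = 2 × 11 × 19
gcd(198, 110, 418) = 2 × 11 = 22.
rivets per bundle = 110 / 22 = 5.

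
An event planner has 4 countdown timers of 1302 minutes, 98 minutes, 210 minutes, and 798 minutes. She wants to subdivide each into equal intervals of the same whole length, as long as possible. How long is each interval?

14 minutes

The interval must divide each timer length; the longest such is the gcd.
1302 = 2 × 3 × 7 × 31
98 = 2 × 7^2
210 = 2 × 3 × 5 × 7
798 = 2 × 3 × 7 × 19
gcd(1302, 98, 210, 798) = 2 × 7 = 14.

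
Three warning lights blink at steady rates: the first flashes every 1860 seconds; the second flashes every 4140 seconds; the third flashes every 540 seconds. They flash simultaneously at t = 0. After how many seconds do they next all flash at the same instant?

The first simultaneous occurrence is after LCM of the individual periods.
1860 = 2^2 × 3 × 5 × 31
4140 = 2^2 × 3^2 × 5 × 23
540 = 2^2 × 3^3 × 5
LCM(1860, 4140, 540) = 2^2 × 3^3 × 5 × 23 × 31 = 385020.

385020 seconds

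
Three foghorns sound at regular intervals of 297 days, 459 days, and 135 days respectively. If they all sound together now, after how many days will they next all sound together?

25245 days

We need the least common multiple of the intervals.
297 = 3^3 × 11
459 = 3^3 × 17
135 = 3^3 × 5
LCM(297, 459, 135) = 3^3 × 5 × 11 × 17 = 25245.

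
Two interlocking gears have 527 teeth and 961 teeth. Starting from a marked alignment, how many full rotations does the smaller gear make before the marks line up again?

31 rotations

The first common completion time is the LCM of the periods.
527 = 17 × 31
961 = 31^2
LCM(527, 961) = 17 × 31^2 = 16337.
Rotations for period 527: 16337 / 527 = 31.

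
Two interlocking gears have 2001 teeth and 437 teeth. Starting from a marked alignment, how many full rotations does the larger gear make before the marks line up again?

19 rotations

They are all back at their starting positions together after one LCM of the periods.
2001 = 3 × 23 × 29
437 = 19 × 23
LCM(2001, 437) = 3 × 19 × 23 × 29 = 38019.
Rotations for period 2001: 38019 / 2001 = 19.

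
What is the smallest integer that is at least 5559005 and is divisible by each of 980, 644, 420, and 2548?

6153420

The integer must be a common multiple of 980, 644, 420, and 2548, so a multiple of their LCM.
980 = 2^2 × 5 × 7^2
644 = 2^2 × 7 × 23
420 = 2^2 × 3 × 5 × 7
2548 = 2^2 × 7^2 × 13
LCM(980, 644, 420, 2548) = 2^2 × 3 × 5 × 7^2 × 13 × 23 = 879060.
Smallest multiple of 879060 that is ≥ 5559005: ⌈5559005/879060⌉ × 879060 = 7 × 879060 = 6153420.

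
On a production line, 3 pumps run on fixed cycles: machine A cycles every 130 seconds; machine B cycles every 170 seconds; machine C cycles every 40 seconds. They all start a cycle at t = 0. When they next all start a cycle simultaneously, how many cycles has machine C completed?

221 cycles

The first common completion time is the LCM of the periods.
130 = 2 × 5 × 13
170 = 2 × 5 × 17
40 = 2^3 × 5
LCM(130, 170, 40) = 2^3 × 5 × 13 × 17 = 8840.
Cycles for period 40: 8840 / 40 = 221.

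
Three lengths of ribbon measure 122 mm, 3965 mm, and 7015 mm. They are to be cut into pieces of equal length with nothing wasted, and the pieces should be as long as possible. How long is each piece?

61 mm

Each piece length must divide every original length, so the longest possible is gcd(122, 3965, 7015).
122 = 2 × 61
3965 = 5 × 13 × 61
7015 = 5 × 23 × 61
gcd(122, 3965, 7015) = 61.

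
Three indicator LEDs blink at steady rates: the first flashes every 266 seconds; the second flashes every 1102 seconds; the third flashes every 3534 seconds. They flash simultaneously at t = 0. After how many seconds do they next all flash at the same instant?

We need the least common multiple of the intervals.
266 = 2 × 7 × 19
1102 = 2 × 19 × 29
3534 = 2 × 3 × 19 × 31
LCM(266, 1102, 3534) = 2 × 3 × 7 × 19 × 29 × 31 = 717402.

717402 seconds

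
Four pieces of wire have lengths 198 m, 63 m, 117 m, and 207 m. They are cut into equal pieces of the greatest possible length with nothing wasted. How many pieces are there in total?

Piece length = gcd(198, 63, 117, 207).
198 = 2 × 3^2 × 11
63 = 3^2 × 7
117 = 3^2 × 13
207 = 3^2 × 23
gcd(198, 63, 117, 207) = 3^2 = 9.
Total pieces = 198/9 + 63/9 + 117/9 + 207/9 = 22 + 7 + 13 + 23 = 65.

65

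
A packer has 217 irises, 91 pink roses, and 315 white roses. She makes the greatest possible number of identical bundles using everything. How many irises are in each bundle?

31

Number of bundles = gcd(217, 91, 315).
217 = 7 × 31
91 = 7 × 13
315 = 3^2 × 5 × 7
gcd(217, 91, 315) = 7.
irises per bundle = 217 / 7 = 31.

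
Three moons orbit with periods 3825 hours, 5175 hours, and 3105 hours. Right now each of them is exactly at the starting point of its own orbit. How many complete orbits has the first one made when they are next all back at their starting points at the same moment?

They are all back at their starting positions together after one LCM of the periods.
3825 = 3^2 × 5^2 × 17
5175 = 3^2 × 5^2 × 23
3105 = 3^3 × 5 × 23
LCM(3825, 5175, 3105) = 3^3 × 5^2 × 17 × 23 = 263925.
Orbits for period 3825: 263925 / 3825 = 69.

69 orbits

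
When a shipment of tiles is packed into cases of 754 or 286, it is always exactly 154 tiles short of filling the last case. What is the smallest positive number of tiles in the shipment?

Being 154 short of a full case of size k means N ≡ −154 (mod k), i.e. N + 154 is a multiple of each size.
754 = 2 × 13 × 29
286 = 2 × 11 × 13
LCM(754, 286) = 2 × 11 × 13 × 29 = 8294.
Smallest positive N is 8294 − 154 = 8140.

8140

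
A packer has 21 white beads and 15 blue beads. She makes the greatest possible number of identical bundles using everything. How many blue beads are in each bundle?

5

Number of bundles = gcd(21, 15).
21 = 3 × 7
15 = 3 × 5
gcd(21, 15) = 3.
blue beads per bundle = 15 / 3 = 5.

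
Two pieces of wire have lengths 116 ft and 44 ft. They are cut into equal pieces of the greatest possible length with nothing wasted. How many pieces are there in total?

Piece length = gcd(116, 44).
116 = 2^2 × 29
44 = 2^2 × 11
gcd(116, 44) = 2^2 = 4.
Total pieces = 116/4 + 44/4 = 29 + 11 = 40.

40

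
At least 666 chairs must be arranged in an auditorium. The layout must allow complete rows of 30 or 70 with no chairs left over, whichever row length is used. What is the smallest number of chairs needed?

840

The number of chairs must be a common multiple of 30 and 70, so a multiple of their LCM.
30 = 2 × 3 × 5
70 = 2 × 5 × 7
LCM(30, 70) = 2 × 3 × 5 × 7 = 210.
Smallest multiple of 210 that is ≥ 666: ⌈666/210⌉ × 210 = 4 × 210 = 840.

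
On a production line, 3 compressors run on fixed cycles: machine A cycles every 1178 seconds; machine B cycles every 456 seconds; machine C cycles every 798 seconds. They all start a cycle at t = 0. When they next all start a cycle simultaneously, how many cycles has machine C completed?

All finish a whole number of cycles simultaneously at t = LCM of the periods.
1178 = 2 × 19 × 31
456 = 2^3 × 3 × 19
798 = 2 × 3 × 7 × 19
LCM(1178, 456, 798) = 2^3 × 3 × 7 × 19 × 31 = 98952.
Cycles for period 798: 98952 / 798 = 124.

124 cycles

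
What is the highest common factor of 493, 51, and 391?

493 = 17 × 29
51 = 3 × 17
391 = 17 × 23
gcd(493, 51, 391) = 17.

17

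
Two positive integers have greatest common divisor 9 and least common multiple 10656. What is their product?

For any two positive integers, gcd × lcm = product = 9 × 10656 = 95904.

95904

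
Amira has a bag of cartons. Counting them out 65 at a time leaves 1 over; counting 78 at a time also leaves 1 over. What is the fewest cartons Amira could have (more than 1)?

391

N − 1 must be a common multiple of 65 and 78.
65 = 5 × 13
78 = 2 × 3 × 13
LCM(65, 78) = 2 × 3 × 5 × 13 = 390.
Smallest N > 1 is LCM + 1 = 390 + 1 = 391.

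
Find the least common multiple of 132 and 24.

132 = 2^2 × 3 × 11
24 = 2^3 × 3
LCM(132, 24) = 2^3 × 3 × 11 = 264.

264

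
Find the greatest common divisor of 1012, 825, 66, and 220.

11

1012 = 2^2 × 11 × 23
825 = 3 × 5^2 × 11
66 = 2 × 3 × 11
220 = 2^2 × 5 × 11
gcd(1012, 825, 66, 220) = 11.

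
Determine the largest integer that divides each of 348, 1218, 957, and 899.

348 = 2^2 × 3 × 29
1218 = 2 × 3 × 7 × 29
957 = 3 × 11 × 29
899 = 29 × 31
gcd(348, 1218, 957, 899) = 29.

29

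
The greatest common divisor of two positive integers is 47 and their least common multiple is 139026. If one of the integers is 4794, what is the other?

1363

For two integers, gcd × lcm = product, so the other is (47 × 139026) / 4794 = 6534222 / 4794 = 1363.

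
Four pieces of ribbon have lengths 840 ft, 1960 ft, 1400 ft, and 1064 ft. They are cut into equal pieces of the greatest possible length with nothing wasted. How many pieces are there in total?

94

Piece length = gcd(840, 1960, 1400, 1064).
840 = 2^3 × 3 × 5 × 7
1960 = 2^3 × 5 × 7^2
1400 = 2^3 × 5^2 × 7
1064 = 2^3 × 7 × 19
gcd(840, 1960, 1400, 1064) = 2^3 × 7 = 56.
Total pieces = 840/56 + 1960/56 + 1400/56 + 1064/56 = 15 + 35 + 25 + 19 = 94.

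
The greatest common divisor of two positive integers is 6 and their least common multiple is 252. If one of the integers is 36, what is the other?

For two integers, gcd × lcm = product, so the other is (6 × 252) / 36 = 1512 / 36 = 42.

42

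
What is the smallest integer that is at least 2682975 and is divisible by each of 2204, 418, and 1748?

2788060

The integer must be a common multiple of 2204, 418, and 1748, so a multiple of their LCM.
2204 = 2^2 × 19 × 29
418 = 2 × 11 × 19
1748 = 2^2 × 19 × 23
LCM(2204, 418, 1748) = 2^2 × 11 × 19 × 23 × 29 = 557612.
Smallest multiple of 557612 that is ≥ 2682975: ⌈2682975/557612⌉ × 557612 = 5 × 557612 = 2788060.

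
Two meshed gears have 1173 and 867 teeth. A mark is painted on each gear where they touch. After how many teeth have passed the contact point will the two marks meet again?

19941 teeth

We need the least common multiple of the intervals.
1173 = 3 × 17 × 23
867 = 3 × 17^2
LCM(1173, 867) = 3 × 17^2 × 23 = 19941.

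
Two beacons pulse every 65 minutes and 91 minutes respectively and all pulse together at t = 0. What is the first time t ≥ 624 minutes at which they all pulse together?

910 minutes

Joint pulses occur at multiples of LCM(65, 91).
65 = 5 × 13
91 = 7 × 13
LCM(65, 91) = 5 × 7 × 13 = 455.
Smallest multiple of 455 that is ≥ 624: ⌈624/455⌉ × 455 = 2 × 455 = 910.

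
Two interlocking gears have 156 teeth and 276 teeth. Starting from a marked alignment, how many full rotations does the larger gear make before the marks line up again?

The first common completion time is the LCM of the periods.
156 = 2^2 × 3 × 13
276 = 2^2 × 3 × 23
LCM(156, 276) = 2^2 × 3 × 13 × 23 = 3588.
Rotations for period 276: 3588 / 276 = 13.

13 rotations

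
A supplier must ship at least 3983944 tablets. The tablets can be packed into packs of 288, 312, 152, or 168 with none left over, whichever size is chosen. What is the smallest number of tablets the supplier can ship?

4481568

The number of tablets must be a common multiple of 288, 312, 152, and 168, so a multiple of their LCM.
288 = 2^5 × 3^2
312 = 2^3 × 3 × 13
152 = 2^3 × 19
168 = 2^3 × 3 × 7
LCM(288, 312, 152, 168) = 2^5 × 3^2 × 7 × 13 × 19 = 497952.
Smallest multiple of 497952 that is ≥ 3983944: ⌈3983944/497952⌉ × 497952 = 9 × 497952 = 4481568.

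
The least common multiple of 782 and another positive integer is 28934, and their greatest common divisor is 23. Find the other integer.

851

gcd × lcm = product of the two integers, so the other integer is (23 × 28934) / 782 = 851.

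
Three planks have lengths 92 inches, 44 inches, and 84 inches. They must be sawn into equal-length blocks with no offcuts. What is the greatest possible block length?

The block length must divide every plank, so the greatest is gcd(92, 44, 84).
92 = 2^2 × 23
44 = 2^2 × 11
84 = 2^2 × 3 × 7
gcd(92, 44, 84) = 2^2 = 4.

4 inches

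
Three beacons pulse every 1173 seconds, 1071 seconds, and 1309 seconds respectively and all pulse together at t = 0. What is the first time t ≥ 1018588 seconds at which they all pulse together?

Joint pulses occur at multiples of LCM(1173, 1071, 1309).
1173 = 3 × 17 × 23
1071 = 3^2 × 7 × 17
1309 = 7 × 11 × 17
LCM(1173, 1071, 1309) = 3^2 × 7 × 11 × 17 × 23 = 270963.
Smallest multiple of 270963 that is ≥ 1018588: ⌈1018588/270963⌉ × 270963 = 4 × 270963 = 1083852.

1083852 seconds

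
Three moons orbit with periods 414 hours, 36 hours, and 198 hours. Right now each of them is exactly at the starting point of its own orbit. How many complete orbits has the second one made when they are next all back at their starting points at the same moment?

253 orbits

They are all back at their starting positions together after one LCM of the periods.
414 = 2 × 3^2 × 23
36 = 2^2 × 3^2
198 = 2 × 3^2 × 11
LCM(414, 36, 198) = 2^2 × 3^2 × 11 × 23 = 9108.
Orbits for period 36: 9108 / 36 = 253.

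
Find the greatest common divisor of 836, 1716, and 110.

836 = 2^2 × 11 × 19
1716 = 2^2 × 3 × 11 × 13
110 = 2 × 5 × 11
gcd(836, 1716, 110) = 2 × 11 = 22.

22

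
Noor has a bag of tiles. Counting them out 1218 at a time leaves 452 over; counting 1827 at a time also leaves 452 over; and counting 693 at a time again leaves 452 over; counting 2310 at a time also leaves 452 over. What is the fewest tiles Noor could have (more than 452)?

201422

N − 452 must be a common multiple of 1218, 1827, 693, and 2310.
1218 = 2 × 3 × 7 × 29
1827 = 3^2 × 7 × 29
693 = 3^2 × 7 × 11
2310 = 2 × 3 × 5 × 7 × 11
LCM(1218, 1827, 693, 2310) = 2 × 3^2 × 5 × 7 × 11 × 29 = 200970.
Smallest N > 452 is LCM + 452 = 200970 + 452 = 201422.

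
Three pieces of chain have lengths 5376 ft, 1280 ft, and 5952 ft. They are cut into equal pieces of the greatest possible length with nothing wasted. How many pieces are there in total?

197

Piece length = gcd(5376, 1280, 5952).
5376 = 2^8 × 3 × 7
1280 = 2^8 × 5
5952 = 2^6 × 3 × 31
gcd(5376, 1280, 5952) = 2^6 = 64.
Total pieces = 5376/64 + 1280/64 + 5952/64 = 84 + 20 + 93 = 197.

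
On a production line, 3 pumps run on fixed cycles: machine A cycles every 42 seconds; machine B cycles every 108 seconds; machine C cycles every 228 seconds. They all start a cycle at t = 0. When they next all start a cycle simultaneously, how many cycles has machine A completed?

342 cycles

The first common completion time is the LCM of the periods.
42 = 2 × 3 × 7
108 = 2^2 × 3^3
228 = 2^2 × 3 × 19
LCM(42, 108, 228) = 2^2 × 3^3 × 7 × 19 = 14364.
Cycles for period 42: 14364 / 42 = 342.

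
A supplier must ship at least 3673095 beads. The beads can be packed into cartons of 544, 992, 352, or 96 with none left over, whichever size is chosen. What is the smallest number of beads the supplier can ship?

The number of beads must be a common multiple of 544, 992, 352, and 96, so a multiple of their LCM.
544 = 2^5 × 17
992 = 2^5 × 31
352 = 2^5 × 11
96 = 2^5 × 3
LCM(544, 992, 352, 96) = 2^5 × 3 × 11 × 17 × 31 = 556512.
Smallest multiple of 556512 that is ≥ 3673095: ⌈3673095/556512⌉ × 556512 = 7 × 556512 = 3895584.

3895584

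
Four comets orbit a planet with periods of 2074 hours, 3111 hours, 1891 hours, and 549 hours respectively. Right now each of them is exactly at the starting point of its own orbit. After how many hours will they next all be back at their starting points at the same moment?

We need the least common multiple of the intervals.
2074 = 2 × 17 × 61
3111 = 3 × 17 × 61
1891 = 31 × 61
549 = 3^2 × 61
LCM(2074, 3111, 1891, 549) = 2 × 3^2 × 17 × 31 × 61 = 578646.

578646 hours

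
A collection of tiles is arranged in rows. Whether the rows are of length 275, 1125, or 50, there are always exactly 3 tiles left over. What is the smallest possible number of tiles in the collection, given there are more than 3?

N − 3 must be a common multiple of 275, 1125, and 50.
275 = 5^2 × 11
1125 = 3^2 × 5^3
50 = 2 × 5^2
LCM(275, 1125, 50) = 2 × 3^2 × 5^3 × 11 = 24750.
Smallest N > 3 is LCM + 3 = 24750 + 3 = 24753.

24753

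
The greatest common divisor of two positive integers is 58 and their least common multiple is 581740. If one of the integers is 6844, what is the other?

For two integers, gcd × lcm = product, so the other is (58 × 581740) / 6844 = 33740920 / 6844 = 4930.

4930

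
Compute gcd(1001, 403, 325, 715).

1001 = 7 × 11 × 13
403 = 13 × 31
325 = 5^2 × 13
715 = 5 × 11 × 13
gcd(1001, 403, 325, 715) = 13.

13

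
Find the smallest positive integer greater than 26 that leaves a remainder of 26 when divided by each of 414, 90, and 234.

26936

N − 26 must be a common multiple of 414, 90, and 234.
414 = 2 × 3^2 × 23
90 = 2 × 3^2 × 5
234 = 2 × 3^2 × 13
LCM(414, 90, 234) = 2 × 3^2 × 5 × 13 × 23 = 26910.
Smallest N > 26 is LCM + 26 = 26910 + 26 = 26936.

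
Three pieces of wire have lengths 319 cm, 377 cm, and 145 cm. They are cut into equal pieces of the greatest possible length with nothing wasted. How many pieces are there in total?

Piece length = gcd(319, 377, 145).
319 = 11 × 29
377 = 13 × 29
145 = 5 × 29
gcd(319, 377, 145) = 29.
Total pieces = 319/29 + 377/29 + 145/29 = 11 + 13 + 5 = 29.

29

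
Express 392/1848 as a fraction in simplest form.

7/33

392 = 2^3 × 7^2
1848 = 2^3 × 3 × 7 × 11
gcd(392, 1848) = 2^3 × 7 = 56.
Divide numerator and denominator by 56: 392/1848 = 7/33.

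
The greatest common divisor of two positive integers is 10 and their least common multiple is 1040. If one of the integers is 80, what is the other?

130

For two integers, gcd × lcm = product, so the other is (10 × 1040) / 80 = 10400 / 80 = 130.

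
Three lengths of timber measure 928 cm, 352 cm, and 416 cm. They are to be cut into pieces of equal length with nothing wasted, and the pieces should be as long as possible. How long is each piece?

Each piece length must divide every original length, so the longest possible is gcd(928, 352, 416).
928 = 2^5 × 29
352 = 2^5 × 11
416 = 2^5 × 13
gcd(928, 352, 416) = 2^5 = 32.

32 cm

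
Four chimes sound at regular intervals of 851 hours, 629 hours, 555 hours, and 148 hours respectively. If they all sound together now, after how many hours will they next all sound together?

We need the least common multiple of the intervals.
851 = 23 × 37
629 = 17 × 37
555 = 3 × 5 × 37
148 = 2^2 × 37
LCM(851, 629, 555, 148) = 2^2 × 3 × 5 × 17 × 23 × 37 = 868020.

868020 hours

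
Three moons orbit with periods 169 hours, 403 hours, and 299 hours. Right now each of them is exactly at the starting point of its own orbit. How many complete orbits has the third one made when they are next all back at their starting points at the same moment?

403 orbits

The first common completion time is the LCM of the periods.
169 = 13^2
403 = 13 × 31
299 = 13 × 23
LCM(169, 403, 299) = 13^2 × 23 × 31 = 120497.
Orbits for period 299: 120497 / 299 = 403.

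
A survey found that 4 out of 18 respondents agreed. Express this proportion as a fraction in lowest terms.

4 = 2^2
18 = 2 × 3^2
gcd(4, 18) = 2.
Divide numerator and denominator by 2: 4/18 = 2/9.

2/9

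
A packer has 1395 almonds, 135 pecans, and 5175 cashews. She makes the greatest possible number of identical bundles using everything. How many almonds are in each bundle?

31

Number of bundles = gcd(1395, 135, 5175).
1395 = 3^2 × 5 × 31
135 = 3^3 × 5
5175 = 3^2 × 5^2 × 23
gcd(1395, 135, 5175) = 3^2 × 5 = 45.
almonds per bundle = 1395 / 45 = 31.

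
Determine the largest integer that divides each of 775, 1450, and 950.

25

775 = 5^2 × 31
1450 = 2 × 5^2 × 29
950 = 2 × 5^2 × 19
gcd(775, 1450, 950) = 5^2 = 25.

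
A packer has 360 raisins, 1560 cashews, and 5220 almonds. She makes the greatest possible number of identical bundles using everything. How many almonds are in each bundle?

87

Number of bundles = gcd(360, 1560, 5220).
360 = 2^3 × 3^2 × 5
1560 = 2^3 × 3 × 5 × 13
5220 = 2^2 × 3^2 × 5 × 29
gcd(360, 1560, 5220) = 2^2 × 3 × 5 = 60.
almonds per bundle = 5220 / 60 = 87.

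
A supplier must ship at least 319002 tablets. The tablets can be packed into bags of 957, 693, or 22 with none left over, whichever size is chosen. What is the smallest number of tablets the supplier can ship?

321552

The number of tablets must be a common multiple of 957, 693, and 22, so a multiple of their LCM.
957 = 3 × 11 × 29
693 = 3^2 × 7 × 11
22 = 2 × 11
LCM(957, 693, 22) = 2 × 3^2 × 7 × 11 × 29 = 40194.
Smallest multiple of 40194 that is ≥ 319002: ⌈319002/40194⌉ × 40194 = 8 × 40194 = 321552.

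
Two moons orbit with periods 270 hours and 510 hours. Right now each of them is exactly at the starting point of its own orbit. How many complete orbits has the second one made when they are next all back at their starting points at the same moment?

9 orbits

The first common completion time is the LCM of the periods.
270 = 2 × 3^3 × 5
510 = 2 × 3 × 5 × 17
LCM(270, 510) = 2 × 3^3 × 5 × 17 = 4590.
Orbits for period 510: 4590 / 510 = 9.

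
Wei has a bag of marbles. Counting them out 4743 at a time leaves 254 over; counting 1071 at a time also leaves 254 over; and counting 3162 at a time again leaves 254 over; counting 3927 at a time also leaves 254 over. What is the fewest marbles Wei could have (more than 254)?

730676

N − 254 must be a common multiple of 4743, 1071, 3162, and 3927.
4743 = 3^2 × 17 × 31
1071 = 3^2 × 7 × 17
3162 = 2 × 3 × 17 × 31
3927 = 3 × 7 × 11 × 17
LCM(4743, 1071, 3162, 3927) = 2 × 3^2 × 7 × 11 × 17 × 31 = 730422.
Smallest N > 254 is LCM + 254 = 730422 + 254 = 730676.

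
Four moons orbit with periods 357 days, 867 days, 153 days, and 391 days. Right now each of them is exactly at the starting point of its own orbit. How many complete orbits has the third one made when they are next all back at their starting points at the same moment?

2737 orbits

They are all back at their starting positions together after one LCM of the periods.
357 = 3 × 7 × 17
867 = 3 × 17^2
153 = 3^2 × 17
391 = 17 × 23
LCM(357, 867, 153, 391) = 3^2 × 7 × 17^2 × 23 = 418761.
Orbits for period 153: 418761 / 153 = 2737.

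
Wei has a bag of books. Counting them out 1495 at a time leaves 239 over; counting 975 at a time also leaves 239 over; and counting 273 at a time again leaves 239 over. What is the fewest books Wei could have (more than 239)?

N − 239 must be a common multiple of 1495, 975, and 273.
1495 = 5 × 13 × 23
975 = 3 × 5^2 × 13
273 = 3 × 7 × 13
LCM(1495, 975, 273) = 3 × 5^2 × 7 × 13 × 23 = 156975.
Smallest N > 239 is LCM + 239 = 156975 + 239 = 157214.

157214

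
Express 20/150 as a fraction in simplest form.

2/15

20 = 2^2 × 5
150 = 2 × 3 × 5^2
gcd(20, 150) = 2 × 5 = 10.
Divide numerator and denominator by 10: 20/150 = 2/15.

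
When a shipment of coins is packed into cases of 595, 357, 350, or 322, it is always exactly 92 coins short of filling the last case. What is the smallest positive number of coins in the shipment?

410458

Being 92 short of a full case of size k means N ≡ −92 (mod k), i.e. N + 92 is a multiple of each size.
595 = 5 × 7 × 17
357 = 3 × 7 × 17
350 = 2 × 5^2 × 7
322 = 2 × 7 × 23
LCM(595, 357, 350, 322) = 2 × 3 × 5^2 × 7 × 17 × 23 = 410550.
Smallest positive N is 410550 − 92 = 410458.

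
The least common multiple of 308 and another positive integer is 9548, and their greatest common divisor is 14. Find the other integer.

gcd × lcm = product of the two integers, so the other integer is (14 × 9548) / 308 = 434.

434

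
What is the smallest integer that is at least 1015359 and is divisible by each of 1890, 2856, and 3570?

The integer must be a common multiple of 1890, 2856, and 3570, so a multiple of their LCM.
1890 = 2 × 3^3 × 5 × 7
2856 = 2^3 × 3 × 7 × 17
3570 = 2 × 3 × 5 × 7 × 17
LCM(1890, 2856, 3570) = 2^3 × 3^3 × 5 × 7 × 17 = 128520.
Smallest multiple of 128520 that is ≥ 1015359: ⌈1015359/128520⌉ × 128520 = 8 × 128520 = 1028160.

1028160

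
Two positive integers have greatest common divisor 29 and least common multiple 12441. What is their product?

360789

For any two positive integers, gcd × lcm = product = 29 × 12441 = 360789.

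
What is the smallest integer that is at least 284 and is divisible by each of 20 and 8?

320

The integer must be a common multiple of 20 and 8, so a multiple of their LCM.
20 = 2^2 × 5
8 = 2^3
LCM(20, 8) = 2^3 × 5 = 40.
Smallest multiple of 40 that is ≥ 284: ⌈284/40⌉ × 40 = 8 × 40 = 320.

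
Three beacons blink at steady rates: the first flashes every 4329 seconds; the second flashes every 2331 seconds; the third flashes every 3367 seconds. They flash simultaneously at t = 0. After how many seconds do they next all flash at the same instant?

30303 seconds

They coincide at every common multiple of the periods; the first is the LCM.
4329 = 3^2 × 13 × 37
2331 = 3^2 × 7 × 37
3367 = 7 × 13 × 37
LCM(4329, 2331, 3367) = 3^2 × 7 × 13 × 37 = 30303.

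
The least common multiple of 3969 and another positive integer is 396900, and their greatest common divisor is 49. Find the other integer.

4900

gcd × lcm = product of the two integers, so the other integer is (49 × 396900) / 3969 = 4900.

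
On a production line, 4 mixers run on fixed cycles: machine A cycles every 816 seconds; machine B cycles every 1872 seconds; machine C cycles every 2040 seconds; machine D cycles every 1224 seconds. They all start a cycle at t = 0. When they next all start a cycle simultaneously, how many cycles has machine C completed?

All finish a whole number of cycles simultaneously at t = LCM of the periods.
816 = 2^4 × 3 × 17
1872 = 2^4 × 3^2 × 13
2040 = 2^3 × 3 × 5 × 17
1224 = 2^3 × 3^2 × 17
LCM(816, 1872, 2040, 1224) = 2^4 × 3^2 × 5 × 13 × 17 = 159120.
Cycles for period 2040: 159120 / 2040 = 78.

78 cycles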